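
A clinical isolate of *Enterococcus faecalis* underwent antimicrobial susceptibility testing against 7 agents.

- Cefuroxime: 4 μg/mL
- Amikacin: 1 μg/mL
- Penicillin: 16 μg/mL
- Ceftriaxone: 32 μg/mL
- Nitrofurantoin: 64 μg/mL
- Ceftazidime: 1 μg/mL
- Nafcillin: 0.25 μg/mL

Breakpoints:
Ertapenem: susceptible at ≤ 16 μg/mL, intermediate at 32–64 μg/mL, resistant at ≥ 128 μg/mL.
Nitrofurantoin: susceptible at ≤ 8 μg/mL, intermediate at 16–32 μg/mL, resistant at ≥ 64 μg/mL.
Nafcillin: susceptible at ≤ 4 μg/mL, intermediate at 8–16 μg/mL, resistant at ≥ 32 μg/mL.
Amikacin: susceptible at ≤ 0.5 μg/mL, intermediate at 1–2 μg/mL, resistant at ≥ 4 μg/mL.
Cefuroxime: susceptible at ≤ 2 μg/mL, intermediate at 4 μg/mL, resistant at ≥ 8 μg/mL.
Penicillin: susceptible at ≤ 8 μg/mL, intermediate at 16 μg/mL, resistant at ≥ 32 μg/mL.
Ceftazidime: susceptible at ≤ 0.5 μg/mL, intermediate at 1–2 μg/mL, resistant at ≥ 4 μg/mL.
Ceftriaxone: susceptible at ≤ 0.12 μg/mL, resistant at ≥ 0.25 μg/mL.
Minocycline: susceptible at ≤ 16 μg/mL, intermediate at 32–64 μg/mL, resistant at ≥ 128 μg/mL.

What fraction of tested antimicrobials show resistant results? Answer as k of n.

2 of 7

Cefuroxime (4 μg/mL) = 4 μg/mL ⇒ Intermediate
Amikacin: 1 μg/mL is in 1–2 μg/mL → I
Penicillin 16 μg/mL: = 16 μg/mL ⇒ intermediate
Ceftriaxone 32 μg/mL: ≥ 0.25 μg/mL → resistant
Nitrofurantoin: 64 μg/mL is ≥ 64 μg/mL — Resistant
Ceftazidime: 1 μg/mL is in 1–2 μg/mL ⇒ intermediate
Nafcillin (0.25 μg/mL) ≤ 4 μg/mL — Susceptible
Resistant: 2/7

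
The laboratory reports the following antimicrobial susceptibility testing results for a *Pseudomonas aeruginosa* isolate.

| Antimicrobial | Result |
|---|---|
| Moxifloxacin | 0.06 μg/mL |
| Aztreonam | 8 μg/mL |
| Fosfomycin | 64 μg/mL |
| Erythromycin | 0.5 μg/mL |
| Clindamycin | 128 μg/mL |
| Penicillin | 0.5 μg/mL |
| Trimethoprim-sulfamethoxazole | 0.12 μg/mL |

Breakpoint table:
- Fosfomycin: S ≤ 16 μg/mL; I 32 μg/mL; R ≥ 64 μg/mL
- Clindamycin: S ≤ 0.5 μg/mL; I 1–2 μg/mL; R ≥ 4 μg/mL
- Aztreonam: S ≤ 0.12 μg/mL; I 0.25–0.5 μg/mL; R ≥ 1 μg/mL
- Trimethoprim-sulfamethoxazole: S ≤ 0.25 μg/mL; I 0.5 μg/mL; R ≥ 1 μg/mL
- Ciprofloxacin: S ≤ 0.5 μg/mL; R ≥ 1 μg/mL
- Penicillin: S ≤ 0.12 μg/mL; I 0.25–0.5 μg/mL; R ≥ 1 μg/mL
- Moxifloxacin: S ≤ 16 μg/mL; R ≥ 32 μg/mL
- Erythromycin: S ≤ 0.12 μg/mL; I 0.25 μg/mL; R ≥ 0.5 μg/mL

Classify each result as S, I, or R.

Moxifloxacin: 0.06 μg/mL is ≤ 16 μg/mL — Susceptible
Aztreonam (8 μg/mL) ≥ 1 μg/mL — R
Fosfomycin (64 μg/mL) ≥ 64 μg/mL ⇒ resistant
Erythromycin: 0.5 μg/mL is ≥ 0.5 μg/mL — Resistant
Clindamycin: 128 μg/mL is ≥ 4 μg/mL ⇒ resistant
Penicillin 0.5 μg/mL: in 0.25–0.5 μg/mL → Intermediate
Trimethoprim-sulfamethoxazole 0.12 μg/mL: ≤ 0.25 μg/mL ⇒ Susceptible

S, R, R, R, R, I, S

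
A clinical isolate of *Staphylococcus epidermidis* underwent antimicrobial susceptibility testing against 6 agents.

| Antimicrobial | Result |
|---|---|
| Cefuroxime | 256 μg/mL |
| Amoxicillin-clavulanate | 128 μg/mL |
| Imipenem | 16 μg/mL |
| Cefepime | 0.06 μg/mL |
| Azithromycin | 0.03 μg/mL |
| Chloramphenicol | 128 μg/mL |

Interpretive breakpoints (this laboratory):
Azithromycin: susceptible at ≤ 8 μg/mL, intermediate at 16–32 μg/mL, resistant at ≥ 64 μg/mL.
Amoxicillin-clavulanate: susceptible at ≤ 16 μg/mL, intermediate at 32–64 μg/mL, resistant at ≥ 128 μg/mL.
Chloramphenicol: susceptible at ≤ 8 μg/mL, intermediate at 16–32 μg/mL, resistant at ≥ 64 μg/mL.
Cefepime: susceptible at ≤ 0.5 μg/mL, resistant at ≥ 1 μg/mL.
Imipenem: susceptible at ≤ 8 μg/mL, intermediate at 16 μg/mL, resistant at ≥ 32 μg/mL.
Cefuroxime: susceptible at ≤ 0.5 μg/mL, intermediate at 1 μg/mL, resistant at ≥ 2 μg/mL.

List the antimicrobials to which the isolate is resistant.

Cefuroxime (256 μg/mL) ≥ 2 μg/mL → Resistant
Amoxicillin-clavulanate (128 μg/mL) ≥ 128 μg/mL ⇒ R
Imipenem: 16 μg/mL is = 16 μg/mL → intermediate
Cefepime (0.06 μg/mL) ≤ 0.5 μg/mL → S
Azithromycin 0.03 μg/mL: ≤ 8 μg/mL → S
Chloramphenicol (128 μg/mL) ≥ 64 μg/mL — R

cefuroxime, amoxicillin-clavulanate, chloramphenicol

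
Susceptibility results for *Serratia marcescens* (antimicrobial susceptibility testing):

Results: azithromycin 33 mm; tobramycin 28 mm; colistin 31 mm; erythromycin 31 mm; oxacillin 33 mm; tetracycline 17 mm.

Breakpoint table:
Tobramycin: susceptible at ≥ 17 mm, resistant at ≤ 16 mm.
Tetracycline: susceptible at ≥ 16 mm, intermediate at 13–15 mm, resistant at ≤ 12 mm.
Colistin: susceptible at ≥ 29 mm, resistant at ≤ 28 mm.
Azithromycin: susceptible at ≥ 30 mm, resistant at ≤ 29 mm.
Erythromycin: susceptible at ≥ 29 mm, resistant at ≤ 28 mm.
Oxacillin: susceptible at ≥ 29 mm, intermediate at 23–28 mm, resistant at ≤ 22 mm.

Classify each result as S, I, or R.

Azithromycin 33 mm: ≥ 30 mm — Susceptible
Tobramycin (28 mm) ≥ 17 mm — susceptible
Colistin: 31 mm is ≥ 29 mm → S
Erythromycin 31 mm: ≥ 29 mm — susceptible
Oxacillin: 33 mm is ≥ 29 mm ⇒ S
Tetracycline: 17 mm is ≥ 16 mm ⇒ Susceptible

S, S, S, S, S, S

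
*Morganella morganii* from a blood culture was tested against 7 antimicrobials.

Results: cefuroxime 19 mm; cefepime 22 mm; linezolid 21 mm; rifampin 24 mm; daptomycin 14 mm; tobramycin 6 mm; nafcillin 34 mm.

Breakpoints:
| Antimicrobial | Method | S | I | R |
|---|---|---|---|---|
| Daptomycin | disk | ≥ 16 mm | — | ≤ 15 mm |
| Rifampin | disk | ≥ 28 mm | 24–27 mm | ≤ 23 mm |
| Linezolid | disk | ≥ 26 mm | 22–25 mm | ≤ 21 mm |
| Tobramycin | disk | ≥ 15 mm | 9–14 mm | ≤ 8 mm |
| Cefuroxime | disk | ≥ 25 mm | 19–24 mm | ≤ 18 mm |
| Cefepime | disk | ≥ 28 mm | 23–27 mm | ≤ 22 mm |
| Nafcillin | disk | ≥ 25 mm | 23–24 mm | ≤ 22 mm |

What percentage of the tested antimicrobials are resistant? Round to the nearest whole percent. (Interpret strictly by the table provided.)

57%

Cefuroxime 19 mm: in 19–24 mm → I
Cefepime 22 mm: ≤ 22 mm — R
Linezolid: 21 mm is ≤ 21 mm → Resistant
Rifampin 24 mm: in 24–27 mm → I
Daptomycin: 14 mm is ≤ 15 mm ⇒ resistant
Tobramycin: 6 mm is ≤ 8 mm ⇒ Resistant
Nafcillin (34 mm) ≥ 25 mm → susceptible
Resistant: 4/7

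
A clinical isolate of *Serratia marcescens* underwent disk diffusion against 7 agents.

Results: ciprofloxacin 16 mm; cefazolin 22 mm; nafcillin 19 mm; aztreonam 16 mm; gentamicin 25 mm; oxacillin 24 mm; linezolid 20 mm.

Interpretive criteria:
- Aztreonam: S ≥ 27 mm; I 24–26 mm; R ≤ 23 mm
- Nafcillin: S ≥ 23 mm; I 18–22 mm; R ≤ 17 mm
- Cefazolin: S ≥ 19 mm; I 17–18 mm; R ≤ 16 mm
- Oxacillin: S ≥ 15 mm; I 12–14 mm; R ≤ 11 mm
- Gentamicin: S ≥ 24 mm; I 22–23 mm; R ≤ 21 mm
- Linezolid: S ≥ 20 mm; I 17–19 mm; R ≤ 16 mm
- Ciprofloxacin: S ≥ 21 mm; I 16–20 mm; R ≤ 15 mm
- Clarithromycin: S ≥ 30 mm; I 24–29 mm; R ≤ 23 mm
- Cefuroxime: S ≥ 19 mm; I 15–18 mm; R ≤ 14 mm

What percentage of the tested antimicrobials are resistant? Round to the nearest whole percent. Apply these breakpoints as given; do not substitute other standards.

14%

Ciprofloxacin (16 mm) in 16–20 mm — intermediate
Cefazolin (22 mm) ≥ 19 mm — susceptible
Nafcillin (19 mm) in 18–22 mm → intermediate
Aztreonam (16 mm) ≤ 23 mm — Resistant
Gentamicin: 25 mm is ≥ 24 mm ⇒ S
Oxacillin (24 mm) ≥ 15 mm → Susceptible
Linezolid 20 mm: ≥ 20 mm ⇒ susceptible
Resistant: 1/7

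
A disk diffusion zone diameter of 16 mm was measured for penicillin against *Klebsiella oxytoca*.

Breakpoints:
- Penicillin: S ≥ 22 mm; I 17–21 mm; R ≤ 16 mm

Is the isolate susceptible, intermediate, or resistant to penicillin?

Penicillin 16 mm: ≤ 16 mm → resistant

R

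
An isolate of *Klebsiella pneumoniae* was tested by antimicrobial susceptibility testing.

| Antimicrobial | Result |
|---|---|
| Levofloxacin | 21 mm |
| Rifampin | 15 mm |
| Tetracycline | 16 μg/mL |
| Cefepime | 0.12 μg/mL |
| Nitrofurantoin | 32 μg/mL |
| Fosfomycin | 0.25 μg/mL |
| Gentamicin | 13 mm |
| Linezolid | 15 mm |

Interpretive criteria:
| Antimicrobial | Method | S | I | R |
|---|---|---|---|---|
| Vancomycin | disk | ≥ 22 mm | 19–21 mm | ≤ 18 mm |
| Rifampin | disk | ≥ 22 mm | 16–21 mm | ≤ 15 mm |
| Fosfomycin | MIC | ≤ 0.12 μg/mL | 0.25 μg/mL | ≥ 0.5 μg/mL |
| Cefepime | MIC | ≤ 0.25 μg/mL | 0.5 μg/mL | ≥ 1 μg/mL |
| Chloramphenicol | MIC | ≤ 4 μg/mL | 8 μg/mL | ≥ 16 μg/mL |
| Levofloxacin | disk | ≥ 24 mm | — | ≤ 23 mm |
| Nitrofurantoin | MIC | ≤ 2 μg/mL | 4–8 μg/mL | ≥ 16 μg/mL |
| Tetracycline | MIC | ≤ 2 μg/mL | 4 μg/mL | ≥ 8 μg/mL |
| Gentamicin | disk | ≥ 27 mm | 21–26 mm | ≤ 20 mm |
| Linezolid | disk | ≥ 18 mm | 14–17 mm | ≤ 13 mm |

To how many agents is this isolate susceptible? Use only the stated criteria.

Levofloxacin 21 mm: ≤ 23 mm — resistant
Rifampin 15 mm: ≤ 15 mm ⇒ resistant
Tetracycline: 16 μg/mL is ≥ 8 μg/mL → R
Cefepime 0.12 μg/mL: ≤ 0.25 μg/mL ⇒ Susceptible
Nitrofurantoin 32 μg/mL: ≥ 16 μg/mL → Resistant
Fosfomycin: 0.25 μg/mL is = 0.25 μg/mL ⇒ intermediate
Gentamicin: 13 mm is ≤ 20 mm ⇒ resistant
Linezolid 15 mm: in 14–17 mm ⇒ I
Susceptible: 1

1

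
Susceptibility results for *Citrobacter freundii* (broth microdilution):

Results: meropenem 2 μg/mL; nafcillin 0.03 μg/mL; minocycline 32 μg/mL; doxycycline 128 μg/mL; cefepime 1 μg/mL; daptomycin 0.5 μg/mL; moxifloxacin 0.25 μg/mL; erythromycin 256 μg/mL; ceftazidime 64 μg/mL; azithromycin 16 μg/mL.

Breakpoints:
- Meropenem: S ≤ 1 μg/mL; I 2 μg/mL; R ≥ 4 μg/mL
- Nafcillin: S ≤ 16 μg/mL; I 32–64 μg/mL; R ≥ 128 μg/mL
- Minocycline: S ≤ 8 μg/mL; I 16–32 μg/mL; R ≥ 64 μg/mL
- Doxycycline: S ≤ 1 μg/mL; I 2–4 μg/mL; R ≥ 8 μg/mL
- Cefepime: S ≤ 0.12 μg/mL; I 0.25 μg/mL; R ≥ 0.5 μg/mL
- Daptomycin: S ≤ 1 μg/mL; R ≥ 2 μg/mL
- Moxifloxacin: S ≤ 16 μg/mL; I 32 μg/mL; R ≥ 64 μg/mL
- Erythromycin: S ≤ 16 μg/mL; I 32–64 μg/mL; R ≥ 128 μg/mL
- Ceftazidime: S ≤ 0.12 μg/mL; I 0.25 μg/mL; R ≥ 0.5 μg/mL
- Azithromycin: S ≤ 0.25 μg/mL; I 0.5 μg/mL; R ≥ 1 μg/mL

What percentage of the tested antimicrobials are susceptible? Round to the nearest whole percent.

30%

Meropenem: 2 μg/mL is = 2 μg/mL — I
Nafcillin 0.03 μg/mL: ≤ 16 μg/mL ⇒ Susceptible
Minocycline 32 μg/mL: in 16–32 μg/mL → intermediate
Doxycycline: 128 μg/mL is ≥ 8 μg/mL — Resistant
Cefepime 1 μg/mL: ≥ 0.5 μg/mL ⇒ R
Daptomycin: 0.5 μg/mL is ≤ 1 μg/mL → susceptible
Moxifloxacin (0.25 μg/mL) ≤ 16 μg/mL — susceptible
Erythromycin (256 μg/mL) ≥ 128 μg/mL — resistant
Ceftazidime (64 μg/mL) ≥ 0.5 μg/mL → resistant
Azithromycin 16 μg/mL: ≥ 1 μg/mL → R
Susceptible: 3/10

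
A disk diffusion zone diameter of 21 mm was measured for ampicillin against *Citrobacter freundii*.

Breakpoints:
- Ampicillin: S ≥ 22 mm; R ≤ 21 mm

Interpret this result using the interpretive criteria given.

Ampicillin: 21 mm is ≤ 21 mm ⇒ R

R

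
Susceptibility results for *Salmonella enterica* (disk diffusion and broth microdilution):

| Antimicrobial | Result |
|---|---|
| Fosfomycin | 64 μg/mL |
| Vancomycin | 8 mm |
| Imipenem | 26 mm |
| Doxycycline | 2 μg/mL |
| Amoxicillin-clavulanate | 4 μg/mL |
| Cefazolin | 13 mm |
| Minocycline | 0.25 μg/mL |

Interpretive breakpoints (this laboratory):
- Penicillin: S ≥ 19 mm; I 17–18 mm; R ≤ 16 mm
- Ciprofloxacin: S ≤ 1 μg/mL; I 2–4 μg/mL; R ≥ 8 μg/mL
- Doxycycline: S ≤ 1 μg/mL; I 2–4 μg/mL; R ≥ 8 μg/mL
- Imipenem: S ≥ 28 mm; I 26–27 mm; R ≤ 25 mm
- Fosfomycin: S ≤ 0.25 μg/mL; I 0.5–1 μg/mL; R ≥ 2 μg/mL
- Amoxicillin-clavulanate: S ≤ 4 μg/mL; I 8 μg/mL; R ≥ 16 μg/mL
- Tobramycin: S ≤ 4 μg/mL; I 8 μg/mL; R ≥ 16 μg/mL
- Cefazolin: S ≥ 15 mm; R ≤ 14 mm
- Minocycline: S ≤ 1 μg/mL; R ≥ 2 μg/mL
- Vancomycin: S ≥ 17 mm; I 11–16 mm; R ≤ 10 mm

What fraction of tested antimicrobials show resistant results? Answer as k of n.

3 of 7

Fosfomycin (64 μg/mL) ≥ 2 μg/mL ⇒ R
Vancomycin 8 mm: ≤ 10 mm ⇒ resistant
Imipenem (26 mm) in 26–27 mm ⇒ Intermediate
Doxycycline 2 μg/mL: in 2–4 μg/mL → Intermediate
Amoxicillin-clavulanate (4 μg/mL) ≤ 4 μg/mL — S
Cefazolin 13 mm: ≤ 14 mm ⇒ Resistant
Minocycline 0.25 μg/mL: ≤ 1 μg/mL → Susceptible
Resistant: 3/7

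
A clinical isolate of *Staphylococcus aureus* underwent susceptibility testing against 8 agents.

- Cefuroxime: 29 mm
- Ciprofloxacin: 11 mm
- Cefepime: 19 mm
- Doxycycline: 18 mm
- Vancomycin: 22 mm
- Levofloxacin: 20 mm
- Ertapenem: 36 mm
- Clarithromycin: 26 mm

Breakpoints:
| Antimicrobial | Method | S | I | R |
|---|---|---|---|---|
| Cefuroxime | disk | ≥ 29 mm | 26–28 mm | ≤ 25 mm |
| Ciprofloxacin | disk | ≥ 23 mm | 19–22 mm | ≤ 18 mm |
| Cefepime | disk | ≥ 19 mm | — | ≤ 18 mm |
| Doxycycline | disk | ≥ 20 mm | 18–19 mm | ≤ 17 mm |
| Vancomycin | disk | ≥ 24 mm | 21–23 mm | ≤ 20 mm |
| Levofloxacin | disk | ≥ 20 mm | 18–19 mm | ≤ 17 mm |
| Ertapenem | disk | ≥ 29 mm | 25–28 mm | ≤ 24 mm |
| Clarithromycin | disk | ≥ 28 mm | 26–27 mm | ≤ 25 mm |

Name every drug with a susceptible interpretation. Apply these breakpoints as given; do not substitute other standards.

cefuroxime, cefepime, levofloxacin, ertapenem

Cefuroxime 29 mm: ≥ 29 mm ⇒ Susceptible
Ciprofloxacin (11 mm) ≤ 18 mm — R
Cefepime: 19 mm is ≥ 19 mm ⇒ Susceptible
Doxycycline: 18 mm is in 18–19 mm — I
Vancomycin (22 mm) in 21–23 mm ⇒ I
Levofloxacin (20 mm) ≥ 20 mm ⇒ susceptible
Ertapenem 36 mm: ≥ 29 mm — susceptible
Clarithromycin: 26 mm is in 26–27 mm → Intermediate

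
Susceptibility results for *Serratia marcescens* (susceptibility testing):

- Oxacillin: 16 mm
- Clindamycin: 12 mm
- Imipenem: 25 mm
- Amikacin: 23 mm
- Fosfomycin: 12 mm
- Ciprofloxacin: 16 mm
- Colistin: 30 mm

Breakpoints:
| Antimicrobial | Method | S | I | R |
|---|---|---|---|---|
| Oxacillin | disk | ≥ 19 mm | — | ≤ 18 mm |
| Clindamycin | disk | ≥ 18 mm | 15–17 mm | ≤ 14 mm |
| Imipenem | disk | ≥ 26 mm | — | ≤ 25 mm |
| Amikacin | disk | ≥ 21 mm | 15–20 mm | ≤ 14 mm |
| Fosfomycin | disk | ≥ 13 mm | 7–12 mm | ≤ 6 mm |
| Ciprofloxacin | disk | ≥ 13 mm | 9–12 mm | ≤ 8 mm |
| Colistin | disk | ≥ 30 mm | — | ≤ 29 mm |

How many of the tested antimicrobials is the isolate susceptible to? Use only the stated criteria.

3

Oxacillin (16 mm) ≤ 18 mm → resistant
Clindamycin (12 mm) ≤ 14 mm → R
Imipenem 25 mm: ≤ 25 mm → R
Amikacin: 23 mm is ≥ 21 mm → Susceptible
Fosfomycin (12 mm) in 7–12 mm ⇒ I
Ciprofloxacin: 16 mm is ≥ 13 mm — susceptible
Colistin (30 mm) ≥ 30 mm → Susceptible
Susceptible: 3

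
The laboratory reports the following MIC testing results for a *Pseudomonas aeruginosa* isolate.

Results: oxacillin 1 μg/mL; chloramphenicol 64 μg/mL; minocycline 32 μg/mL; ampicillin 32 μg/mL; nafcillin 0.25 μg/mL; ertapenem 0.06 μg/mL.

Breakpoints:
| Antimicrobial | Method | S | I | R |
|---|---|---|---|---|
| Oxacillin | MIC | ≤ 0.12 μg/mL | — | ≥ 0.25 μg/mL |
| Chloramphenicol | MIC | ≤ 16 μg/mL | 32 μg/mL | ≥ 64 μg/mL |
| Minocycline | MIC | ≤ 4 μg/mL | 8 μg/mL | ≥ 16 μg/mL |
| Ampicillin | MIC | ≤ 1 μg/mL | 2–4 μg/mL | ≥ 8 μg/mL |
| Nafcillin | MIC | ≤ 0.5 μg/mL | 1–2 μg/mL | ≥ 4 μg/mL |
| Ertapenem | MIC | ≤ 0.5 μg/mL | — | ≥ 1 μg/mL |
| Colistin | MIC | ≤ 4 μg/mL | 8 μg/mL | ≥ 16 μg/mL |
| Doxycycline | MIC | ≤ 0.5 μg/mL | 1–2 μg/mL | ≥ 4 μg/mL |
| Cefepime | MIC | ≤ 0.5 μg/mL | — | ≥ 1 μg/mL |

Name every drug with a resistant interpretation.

oxacillin, chloramphenicol, minocycline, ampicillin

Oxacillin 1 μg/mL: ≥ 0.25 μg/mL → R
Chloramphenicol (64 μg/mL) ≥ 64 μg/mL → R
Minocycline 32 μg/mL: ≥ 16 μg/mL — resistant
Ampicillin 32 μg/mL: ≥ 8 μg/mL — resistant
Nafcillin 0.25 μg/mL: ≤ 0.5 μg/mL ⇒ susceptible
Ertapenem (0.06 μg/mL) ≤ 0.5 μg/mL — susceptible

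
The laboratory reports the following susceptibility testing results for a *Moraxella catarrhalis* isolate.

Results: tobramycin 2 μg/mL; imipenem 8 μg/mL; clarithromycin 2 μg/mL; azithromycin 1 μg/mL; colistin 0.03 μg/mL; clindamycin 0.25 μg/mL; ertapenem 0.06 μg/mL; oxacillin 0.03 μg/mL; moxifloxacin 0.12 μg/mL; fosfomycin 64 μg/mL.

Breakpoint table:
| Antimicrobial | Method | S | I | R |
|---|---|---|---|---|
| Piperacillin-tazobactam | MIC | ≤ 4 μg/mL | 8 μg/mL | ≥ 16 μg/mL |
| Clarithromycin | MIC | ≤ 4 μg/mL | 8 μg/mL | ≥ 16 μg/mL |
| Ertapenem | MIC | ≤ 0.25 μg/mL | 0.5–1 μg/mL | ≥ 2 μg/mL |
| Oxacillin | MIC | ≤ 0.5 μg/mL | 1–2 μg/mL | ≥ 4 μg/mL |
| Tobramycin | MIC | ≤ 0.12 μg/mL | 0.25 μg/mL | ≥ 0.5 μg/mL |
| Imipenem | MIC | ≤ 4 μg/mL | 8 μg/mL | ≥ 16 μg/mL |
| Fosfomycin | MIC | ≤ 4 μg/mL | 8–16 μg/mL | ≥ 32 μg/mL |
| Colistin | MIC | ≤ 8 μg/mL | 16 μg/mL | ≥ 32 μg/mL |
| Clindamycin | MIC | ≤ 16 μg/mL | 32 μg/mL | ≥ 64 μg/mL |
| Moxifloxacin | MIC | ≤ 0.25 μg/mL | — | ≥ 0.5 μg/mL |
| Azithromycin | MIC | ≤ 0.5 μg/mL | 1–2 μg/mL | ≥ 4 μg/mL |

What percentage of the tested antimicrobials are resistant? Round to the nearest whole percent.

Tobramycin: 2 μg/mL is ≥ 0.5 μg/mL — resistant
Imipenem 8 μg/mL: = 8 μg/mL → I
Clarithromycin 2 μg/mL: ≤ 4 μg/mL → Susceptible
Azithromycin (1 μg/mL) in 1–2 μg/mL → intermediate
Colistin: 0.03 μg/mL is ≤ 8 μg/mL — S
Clindamycin: 0.25 μg/mL is ≤ 16 μg/mL — susceptible
Ertapenem: 0.06 μg/mL is ≤ 0.25 μg/mL — S
Oxacillin: 0.03 μg/mL is ≤ 0.5 μg/mL → S
Moxifloxacin (0.12 μg/mL) ≤ 0.25 μg/mL → susceptible
Fosfomycin (64 μg/mL) ≥ 32 μg/mL — Resistant
Resistant: 2/10

20%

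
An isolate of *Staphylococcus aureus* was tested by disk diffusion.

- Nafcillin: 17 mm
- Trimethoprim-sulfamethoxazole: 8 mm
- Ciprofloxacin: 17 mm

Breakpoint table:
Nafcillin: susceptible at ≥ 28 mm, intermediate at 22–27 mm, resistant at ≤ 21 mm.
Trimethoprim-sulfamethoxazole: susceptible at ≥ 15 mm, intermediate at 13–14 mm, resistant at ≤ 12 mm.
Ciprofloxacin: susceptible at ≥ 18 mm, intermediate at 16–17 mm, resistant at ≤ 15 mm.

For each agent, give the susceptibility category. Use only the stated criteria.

R, R, I

Nafcillin: 17 mm is ≤ 21 mm — R
Trimethoprim-sulfamethoxazole: 8 mm is ≤ 12 mm — resistant
Ciprofloxacin 17 mm: in 16–17 mm → Intermediate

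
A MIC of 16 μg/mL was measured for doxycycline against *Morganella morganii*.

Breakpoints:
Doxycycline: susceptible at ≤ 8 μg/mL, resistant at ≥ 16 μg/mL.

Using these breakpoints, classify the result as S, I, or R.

Doxycycline 16 μg/mL: ≥ 16 μg/mL — Resistant

Resistant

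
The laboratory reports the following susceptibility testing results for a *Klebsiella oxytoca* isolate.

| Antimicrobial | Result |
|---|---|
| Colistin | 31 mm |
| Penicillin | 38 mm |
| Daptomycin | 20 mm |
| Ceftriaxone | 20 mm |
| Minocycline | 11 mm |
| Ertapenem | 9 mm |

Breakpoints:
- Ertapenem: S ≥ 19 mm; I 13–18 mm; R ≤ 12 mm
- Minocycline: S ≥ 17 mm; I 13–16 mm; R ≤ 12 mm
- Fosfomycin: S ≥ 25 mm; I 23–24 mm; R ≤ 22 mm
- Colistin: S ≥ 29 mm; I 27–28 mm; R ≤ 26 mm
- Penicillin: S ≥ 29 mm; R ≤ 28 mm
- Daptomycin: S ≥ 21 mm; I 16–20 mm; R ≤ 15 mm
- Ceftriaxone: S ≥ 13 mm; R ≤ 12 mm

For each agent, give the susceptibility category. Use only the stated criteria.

S, S, I, S, R, R

Colistin 31 mm: ≥ 29 mm ⇒ Susceptible
Penicillin: 38 mm is ≥ 29 mm ⇒ S
Daptomycin: 20 mm is in 16–20 mm → Intermediate
Ceftriaxone 20 mm: ≥ 13 mm — susceptible
Minocycline 11 mm: ≤ 12 mm — R
Ertapenem 9 mm: ≤ 12 mm — resistant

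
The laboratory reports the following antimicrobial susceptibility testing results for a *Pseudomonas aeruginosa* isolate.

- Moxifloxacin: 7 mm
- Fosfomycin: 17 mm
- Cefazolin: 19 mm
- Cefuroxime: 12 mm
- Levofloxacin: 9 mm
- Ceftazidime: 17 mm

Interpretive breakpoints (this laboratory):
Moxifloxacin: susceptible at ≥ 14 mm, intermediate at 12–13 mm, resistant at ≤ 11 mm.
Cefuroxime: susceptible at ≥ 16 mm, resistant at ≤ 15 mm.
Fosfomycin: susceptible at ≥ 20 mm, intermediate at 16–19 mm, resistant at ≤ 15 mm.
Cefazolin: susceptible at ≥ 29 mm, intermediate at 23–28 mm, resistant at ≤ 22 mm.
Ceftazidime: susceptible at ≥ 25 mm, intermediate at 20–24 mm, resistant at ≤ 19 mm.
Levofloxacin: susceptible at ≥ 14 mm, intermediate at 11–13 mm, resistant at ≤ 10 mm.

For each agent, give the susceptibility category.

Moxifloxacin: 7 mm is ≤ 11 mm → Resistant
Fosfomycin: 17 mm is in 16–19 mm ⇒ Intermediate
Cefazolin 19 mm: ≤ 22 mm — Resistant
Cefuroxime: 12 mm is ≤ 15 mm ⇒ Resistant
Levofloxacin: 9 mm is ≤ 10 mm ⇒ Resistant
Ceftazidime (17 mm) ≤ 19 mm ⇒ R

R, I, R, R, R, R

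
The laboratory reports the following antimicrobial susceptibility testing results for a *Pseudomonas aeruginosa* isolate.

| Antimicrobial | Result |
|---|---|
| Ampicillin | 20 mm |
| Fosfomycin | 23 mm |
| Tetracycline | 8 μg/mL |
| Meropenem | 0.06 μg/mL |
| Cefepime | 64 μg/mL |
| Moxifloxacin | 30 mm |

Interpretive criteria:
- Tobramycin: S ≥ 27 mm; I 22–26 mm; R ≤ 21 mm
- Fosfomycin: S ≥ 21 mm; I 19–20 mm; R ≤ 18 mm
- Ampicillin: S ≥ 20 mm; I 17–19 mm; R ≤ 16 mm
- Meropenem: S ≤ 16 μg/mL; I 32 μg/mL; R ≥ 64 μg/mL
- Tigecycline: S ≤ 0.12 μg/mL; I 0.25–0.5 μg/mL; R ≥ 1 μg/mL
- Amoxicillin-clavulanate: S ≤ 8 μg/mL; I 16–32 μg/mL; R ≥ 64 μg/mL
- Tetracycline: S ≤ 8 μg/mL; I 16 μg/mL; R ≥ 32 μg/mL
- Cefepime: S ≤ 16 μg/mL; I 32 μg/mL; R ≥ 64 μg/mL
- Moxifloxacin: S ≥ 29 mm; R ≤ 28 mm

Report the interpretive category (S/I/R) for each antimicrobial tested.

S, S, S, S, R, S

Ampicillin 20 mm: ≥ 20 mm → S
Fosfomycin (23 mm) ≥ 21 mm ⇒ susceptible
Tetracycline 8 μg/mL: ≤ 8 μg/mL ⇒ Susceptible
Meropenem 0.06 μg/mL: ≤ 16 μg/mL — susceptible
Cefepime: 64 μg/mL is ≥ 64 μg/mL → R
Moxifloxacin: 30 mm is ≥ 29 mm — susceptible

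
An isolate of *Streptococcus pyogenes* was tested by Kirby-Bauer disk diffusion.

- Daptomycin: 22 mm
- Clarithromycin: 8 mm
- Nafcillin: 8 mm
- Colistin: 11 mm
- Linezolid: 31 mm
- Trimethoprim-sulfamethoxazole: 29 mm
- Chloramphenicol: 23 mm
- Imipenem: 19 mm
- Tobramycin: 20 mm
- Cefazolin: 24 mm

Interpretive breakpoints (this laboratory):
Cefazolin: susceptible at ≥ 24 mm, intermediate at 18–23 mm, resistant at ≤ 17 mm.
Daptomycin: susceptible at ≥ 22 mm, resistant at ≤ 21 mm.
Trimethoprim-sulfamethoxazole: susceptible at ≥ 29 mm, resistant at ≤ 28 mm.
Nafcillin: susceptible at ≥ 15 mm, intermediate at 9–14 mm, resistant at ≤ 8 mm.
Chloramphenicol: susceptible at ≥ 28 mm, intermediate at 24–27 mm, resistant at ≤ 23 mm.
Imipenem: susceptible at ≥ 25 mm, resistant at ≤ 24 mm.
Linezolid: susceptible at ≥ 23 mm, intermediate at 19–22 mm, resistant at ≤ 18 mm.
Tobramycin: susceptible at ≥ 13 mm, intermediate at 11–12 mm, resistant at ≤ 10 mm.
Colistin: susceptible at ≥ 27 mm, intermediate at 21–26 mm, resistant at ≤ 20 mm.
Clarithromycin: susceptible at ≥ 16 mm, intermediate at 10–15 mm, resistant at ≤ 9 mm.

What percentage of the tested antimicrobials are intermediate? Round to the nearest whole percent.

0%

Daptomycin 22 mm: ≥ 22 mm ⇒ susceptible
Clarithromycin (8 mm) ≤ 9 mm — Resistant
Nafcillin: 8 mm is ≤ 8 mm — R
Colistin (11 mm) ≤ 20 mm → resistant
Linezolid 31 mm: ≥ 23 mm ⇒ susceptible
Trimethoprim-sulfamethoxazole (29 mm) ≥ 29 mm — S
Chloramphenicol (23 mm) ≤ 23 mm → resistant
Imipenem (19 mm) ≤ 24 mm ⇒ Resistant
Tobramycin (20 mm) ≥ 13 mm — S
Cefazolin: 24 mm is ≥ 24 mm ⇒ susceptible
Intermediate: 0/10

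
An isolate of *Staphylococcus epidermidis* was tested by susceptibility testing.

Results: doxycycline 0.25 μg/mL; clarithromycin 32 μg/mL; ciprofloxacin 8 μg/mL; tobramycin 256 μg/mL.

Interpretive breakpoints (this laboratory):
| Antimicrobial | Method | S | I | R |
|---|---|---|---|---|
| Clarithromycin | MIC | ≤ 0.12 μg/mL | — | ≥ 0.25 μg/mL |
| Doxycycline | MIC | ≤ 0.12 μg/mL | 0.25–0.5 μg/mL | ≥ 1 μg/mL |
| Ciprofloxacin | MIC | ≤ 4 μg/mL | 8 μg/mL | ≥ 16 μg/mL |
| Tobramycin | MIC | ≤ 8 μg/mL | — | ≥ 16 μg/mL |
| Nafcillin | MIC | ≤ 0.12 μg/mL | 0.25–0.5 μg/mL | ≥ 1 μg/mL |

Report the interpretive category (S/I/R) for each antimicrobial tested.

I, R, I, R

Doxycycline: 0.25 μg/mL is in 0.25–0.5 μg/mL ⇒ Intermediate
Clarithromycin: 32 μg/mL is ≥ 0.25 μg/mL — Resistant
Ciprofloxacin: 8 μg/mL is = 8 μg/mL ⇒ Intermediate
Tobramycin: 256 μg/mL is ≥ 16 μg/mL → Resistant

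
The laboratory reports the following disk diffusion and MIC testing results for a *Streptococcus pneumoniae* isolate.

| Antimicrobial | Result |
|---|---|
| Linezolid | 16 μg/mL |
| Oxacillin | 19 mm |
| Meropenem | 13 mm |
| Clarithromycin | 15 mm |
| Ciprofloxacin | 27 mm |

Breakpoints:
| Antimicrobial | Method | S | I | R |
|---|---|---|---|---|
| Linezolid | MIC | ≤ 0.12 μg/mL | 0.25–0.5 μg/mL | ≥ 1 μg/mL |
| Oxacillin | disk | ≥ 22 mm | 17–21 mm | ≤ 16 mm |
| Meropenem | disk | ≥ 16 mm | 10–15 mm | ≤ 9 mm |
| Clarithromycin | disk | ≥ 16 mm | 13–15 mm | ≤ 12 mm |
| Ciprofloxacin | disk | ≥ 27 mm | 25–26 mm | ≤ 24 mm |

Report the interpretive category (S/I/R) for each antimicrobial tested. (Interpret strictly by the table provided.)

Linezolid 16 μg/mL: ≥ 1 μg/mL — resistant
Oxacillin: 19 mm is in 17–21 mm ⇒ Intermediate
Meropenem: 13 mm is in 10–15 mm — intermediate
Clarithromycin 15 mm: in 13–15 mm → I
Ciprofloxacin 27 mm: ≥ 27 mm → S

R, I, I, I, S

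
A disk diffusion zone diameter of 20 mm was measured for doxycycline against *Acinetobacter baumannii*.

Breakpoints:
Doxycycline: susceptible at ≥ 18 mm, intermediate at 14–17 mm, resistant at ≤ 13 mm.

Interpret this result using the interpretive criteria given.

Doxycycline (20 mm) ≥ 18 mm — S

Susceptible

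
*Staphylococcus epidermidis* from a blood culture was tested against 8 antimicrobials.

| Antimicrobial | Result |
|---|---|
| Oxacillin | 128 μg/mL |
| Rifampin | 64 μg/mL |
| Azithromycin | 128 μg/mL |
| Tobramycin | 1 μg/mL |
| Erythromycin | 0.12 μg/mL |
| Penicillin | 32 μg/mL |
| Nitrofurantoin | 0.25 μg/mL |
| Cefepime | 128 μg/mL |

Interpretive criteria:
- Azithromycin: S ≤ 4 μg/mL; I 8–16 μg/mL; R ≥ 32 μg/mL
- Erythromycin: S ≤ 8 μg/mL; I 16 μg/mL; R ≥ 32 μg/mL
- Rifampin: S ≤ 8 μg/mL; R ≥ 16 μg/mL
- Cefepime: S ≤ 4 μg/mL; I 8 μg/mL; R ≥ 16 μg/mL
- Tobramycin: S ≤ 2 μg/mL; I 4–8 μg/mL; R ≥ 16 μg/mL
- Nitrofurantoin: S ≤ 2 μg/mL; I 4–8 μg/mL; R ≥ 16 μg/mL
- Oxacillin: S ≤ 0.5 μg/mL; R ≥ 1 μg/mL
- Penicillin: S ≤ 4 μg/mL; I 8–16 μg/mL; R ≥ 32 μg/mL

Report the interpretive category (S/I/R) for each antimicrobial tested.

R, R, R, S, S, R, S, R

Oxacillin: 128 μg/mL is ≥ 1 μg/mL ⇒ R
Rifampin 64 μg/mL: ≥ 16 μg/mL — R
Azithromycin (128 μg/mL) ≥ 32 μg/mL — R
Tobramycin (1 μg/mL) ≤ 2 μg/mL ⇒ susceptible
Erythromycin (0.12 μg/mL) ≤ 8 μg/mL — Susceptible
Penicillin: 32 μg/mL is ≥ 32 μg/mL → R
Nitrofurantoin 0.25 μg/mL: ≤ 2 μg/mL — Susceptible
Cefepime: 128 μg/mL is ≥ 16 μg/mL ⇒ R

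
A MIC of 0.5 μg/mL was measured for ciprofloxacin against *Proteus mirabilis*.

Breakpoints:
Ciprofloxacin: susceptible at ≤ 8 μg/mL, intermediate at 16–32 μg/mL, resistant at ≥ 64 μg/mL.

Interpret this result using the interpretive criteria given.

Susceptible

Ciprofloxacin: 0.5 μg/mL is ≤ 8 μg/mL ⇒ Susceptible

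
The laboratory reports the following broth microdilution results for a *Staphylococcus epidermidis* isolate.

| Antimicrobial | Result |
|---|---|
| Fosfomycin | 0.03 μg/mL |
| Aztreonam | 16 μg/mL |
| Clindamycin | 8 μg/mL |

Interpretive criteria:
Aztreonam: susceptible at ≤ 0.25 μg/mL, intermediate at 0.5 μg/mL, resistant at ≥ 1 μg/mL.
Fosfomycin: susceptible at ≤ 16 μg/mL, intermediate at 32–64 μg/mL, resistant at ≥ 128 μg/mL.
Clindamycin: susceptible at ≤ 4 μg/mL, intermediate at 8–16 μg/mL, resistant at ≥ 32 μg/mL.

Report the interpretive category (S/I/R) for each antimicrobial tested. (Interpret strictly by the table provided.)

Fosfomycin (0.03 μg/mL) ≤ 16 μg/mL — susceptible
Aztreonam (16 μg/mL) ≥ 1 μg/mL ⇒ Resistant
Clindamycin: 8 μg/mL is in 8–16 μg/mL → I

S, R, I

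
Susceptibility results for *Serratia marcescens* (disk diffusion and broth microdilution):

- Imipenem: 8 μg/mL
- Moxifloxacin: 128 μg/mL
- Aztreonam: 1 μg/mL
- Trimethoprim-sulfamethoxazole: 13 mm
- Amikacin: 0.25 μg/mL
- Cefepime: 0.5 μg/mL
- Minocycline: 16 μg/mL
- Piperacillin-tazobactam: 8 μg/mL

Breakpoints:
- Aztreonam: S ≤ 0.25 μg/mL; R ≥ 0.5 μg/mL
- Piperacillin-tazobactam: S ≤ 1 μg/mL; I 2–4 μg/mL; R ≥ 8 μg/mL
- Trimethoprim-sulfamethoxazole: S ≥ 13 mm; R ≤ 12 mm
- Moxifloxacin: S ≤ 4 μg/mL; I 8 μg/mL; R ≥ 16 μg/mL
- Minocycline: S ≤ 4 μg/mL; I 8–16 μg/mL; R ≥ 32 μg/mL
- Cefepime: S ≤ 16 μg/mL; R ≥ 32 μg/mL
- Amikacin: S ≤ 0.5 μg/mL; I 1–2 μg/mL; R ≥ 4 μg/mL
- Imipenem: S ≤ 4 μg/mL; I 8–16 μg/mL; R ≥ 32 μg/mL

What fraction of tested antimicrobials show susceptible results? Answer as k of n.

3 of 8

Imipenem: 8 μg/mL is in 8–16 μg/mL — I
Moxifloxacin (128 μg/mL) ≥ 16 μg/mL → resistant
Aztreonam (1 μg/mL) ≥ 0.5 μg/mL — resistant
Trimethoprim-sulfamethoxazole 13 mm: ≥ 13 mm — S
Amikacin (0.25 μg/mL) ≤ 0.5 μg/mL → S
Cefepime (0.5 μg/mL) ≤ 16 μg/mL → susceptible
Minocycline 16 μg/mL: in 8–16 μg/mL → intermediate
Piperacillin-tazobactam (8 μg/mL) ≥ 8 μg/mL — Resistant
Susceptible: 3/8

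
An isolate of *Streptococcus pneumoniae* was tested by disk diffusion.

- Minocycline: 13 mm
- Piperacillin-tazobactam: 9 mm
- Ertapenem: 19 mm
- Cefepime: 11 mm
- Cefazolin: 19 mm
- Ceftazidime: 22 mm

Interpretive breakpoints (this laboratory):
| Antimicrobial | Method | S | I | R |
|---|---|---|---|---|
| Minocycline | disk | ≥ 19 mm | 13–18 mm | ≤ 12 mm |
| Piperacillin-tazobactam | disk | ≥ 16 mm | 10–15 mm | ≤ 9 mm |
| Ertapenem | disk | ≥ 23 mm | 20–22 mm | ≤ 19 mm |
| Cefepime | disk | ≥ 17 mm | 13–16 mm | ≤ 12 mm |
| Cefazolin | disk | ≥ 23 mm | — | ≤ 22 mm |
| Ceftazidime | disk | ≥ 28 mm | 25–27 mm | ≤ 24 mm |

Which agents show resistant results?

piperacillin-tazobactam, ertapenem, cefepime, cefazolin, ceftazidime

Minocycline: 13 mm is in 13–18 mm → intermediate
Piperacillin-tazobactam: 9 mm is ≤ 9 mm — Resistant
Ertapenem: 19 mm is ≤ 19 mm → resistant
Cefepime: 11 mm is ≤ 12 mm → resistant
Cefazolin (19 mm) ≤ 22 mm ⇒ R
Ceftazidime 22 mm: ≤ 24 mm → Resistant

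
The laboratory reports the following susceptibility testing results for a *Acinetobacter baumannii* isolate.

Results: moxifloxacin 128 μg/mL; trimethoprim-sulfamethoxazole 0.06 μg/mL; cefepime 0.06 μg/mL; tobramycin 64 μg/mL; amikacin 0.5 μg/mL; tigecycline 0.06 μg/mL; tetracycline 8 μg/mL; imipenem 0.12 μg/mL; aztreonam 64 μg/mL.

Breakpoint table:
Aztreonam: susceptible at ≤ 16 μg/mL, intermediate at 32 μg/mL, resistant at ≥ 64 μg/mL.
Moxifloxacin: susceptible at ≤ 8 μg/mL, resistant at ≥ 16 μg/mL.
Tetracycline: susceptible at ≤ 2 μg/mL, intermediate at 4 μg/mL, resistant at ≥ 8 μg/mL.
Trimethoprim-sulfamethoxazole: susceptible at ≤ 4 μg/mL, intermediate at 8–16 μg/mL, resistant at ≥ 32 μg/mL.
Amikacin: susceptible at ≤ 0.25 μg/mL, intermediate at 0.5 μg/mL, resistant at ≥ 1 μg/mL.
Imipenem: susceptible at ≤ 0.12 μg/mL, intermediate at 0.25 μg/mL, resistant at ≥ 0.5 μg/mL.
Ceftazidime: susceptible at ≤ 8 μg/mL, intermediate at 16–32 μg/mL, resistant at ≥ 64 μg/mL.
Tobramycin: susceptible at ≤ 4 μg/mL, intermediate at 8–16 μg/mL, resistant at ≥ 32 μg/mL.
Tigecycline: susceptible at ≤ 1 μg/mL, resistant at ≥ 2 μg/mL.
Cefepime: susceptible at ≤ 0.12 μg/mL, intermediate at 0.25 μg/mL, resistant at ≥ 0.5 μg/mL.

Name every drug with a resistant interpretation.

moxifloxacin, tobramycin, tetracycline, aztreonam

Moxifloxacin: 128 μg/mL is ≥ 16 μg/mL → R
Trimethoprim-sulfamethoxazole 0.06 μg/mL: ≤ 4 μg/mL — Susceptible
Cefepime (0.06 μg/mL) ≤ 0.12 μg/mL — S
Tobramycin: 64 μg/mL is ≥ 32 μg/mL → Resistant
Amikacin: 0.5 μg/mL is = 0.5 μg/mL → Intermediate
Tigecycline (0.06 μg/mL) ≤ 1 μg/mL ⇒ Susceptible
Tetracycline 8 μg/mL: ≥ 8 μg/mL → Resistant
Imipenem 0.12 μg/mL: ≤ 0.12 μg/mL ⇒ susceptible
Aztreonam 64 μg/mL: ≥ 64 μg/mL ⇒ resistant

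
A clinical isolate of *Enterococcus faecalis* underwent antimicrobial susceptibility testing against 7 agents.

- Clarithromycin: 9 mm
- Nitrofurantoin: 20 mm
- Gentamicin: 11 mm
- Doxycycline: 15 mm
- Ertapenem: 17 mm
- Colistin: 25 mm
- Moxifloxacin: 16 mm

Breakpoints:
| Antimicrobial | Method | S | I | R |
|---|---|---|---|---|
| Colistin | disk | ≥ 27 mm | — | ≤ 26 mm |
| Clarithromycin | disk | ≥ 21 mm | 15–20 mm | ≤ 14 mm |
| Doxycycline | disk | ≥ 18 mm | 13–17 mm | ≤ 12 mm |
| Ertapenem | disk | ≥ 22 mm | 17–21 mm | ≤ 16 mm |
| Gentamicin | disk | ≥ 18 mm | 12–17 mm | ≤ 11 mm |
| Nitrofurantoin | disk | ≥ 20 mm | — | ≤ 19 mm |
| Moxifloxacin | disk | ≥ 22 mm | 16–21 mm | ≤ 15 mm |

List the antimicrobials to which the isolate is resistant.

clarithromycin, gentamicin, colistin

Clarithromycin: 9 mm is ≤ 14 mm ⇒ resistant
Nitrofurantoin 20 mm: ≥ 20 mm → Susceptible
Gentamicin (11 mm) ≤ 11 mm ⇒ Resistant
Doxycycline: 15 mm is in 13–17 mm — I
Ertapenem (17 mm) in 17–21 mm — Intermediate
Colistin: 25 mm is ≤ 26 mm → Resistant
Moxifloxacin (16 mm) in 16–21 mm — Intermediate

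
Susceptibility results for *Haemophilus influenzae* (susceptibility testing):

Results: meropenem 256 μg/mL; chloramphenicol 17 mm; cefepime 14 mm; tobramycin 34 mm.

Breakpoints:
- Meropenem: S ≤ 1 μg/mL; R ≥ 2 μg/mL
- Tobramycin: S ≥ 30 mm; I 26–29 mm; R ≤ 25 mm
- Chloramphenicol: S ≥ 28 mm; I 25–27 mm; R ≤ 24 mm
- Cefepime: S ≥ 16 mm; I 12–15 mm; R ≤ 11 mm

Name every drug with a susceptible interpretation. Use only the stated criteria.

Meropenem (256 μg/mL) ≥ 2 μg/mL ⇒ resistant
Chloramphenicol (17 mm) ≤ 24 mm → resistant
Cefepime (14 mm) in 12–15 mm — I
Tobramycin: 34 mm is ≥ 30 mm — S

tobramycin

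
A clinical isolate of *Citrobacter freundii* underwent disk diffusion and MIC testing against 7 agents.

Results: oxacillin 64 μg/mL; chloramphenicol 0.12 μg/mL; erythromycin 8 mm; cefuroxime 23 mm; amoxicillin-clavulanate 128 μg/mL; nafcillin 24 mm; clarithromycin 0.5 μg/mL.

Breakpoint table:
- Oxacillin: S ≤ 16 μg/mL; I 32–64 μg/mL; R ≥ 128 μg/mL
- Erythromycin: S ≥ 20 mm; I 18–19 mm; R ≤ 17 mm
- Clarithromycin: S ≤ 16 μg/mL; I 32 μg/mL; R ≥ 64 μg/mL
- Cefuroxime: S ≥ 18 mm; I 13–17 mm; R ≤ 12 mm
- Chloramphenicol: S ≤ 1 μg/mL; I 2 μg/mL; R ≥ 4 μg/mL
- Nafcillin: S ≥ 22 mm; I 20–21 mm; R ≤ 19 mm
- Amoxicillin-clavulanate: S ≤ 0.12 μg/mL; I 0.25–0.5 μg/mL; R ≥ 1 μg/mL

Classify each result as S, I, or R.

I, S, R, S, R, S, S

Oxacillin 64 μg/mL: in 32–64 μg/mL → intermediate
Chloramphenicol (0.12 μg/mL) ≤ 1 μg/mL → Susceptible
Erythromycin (8 mm) ≤ 17 mm — Resistant
Cefuroxime: 23 mm is ≥ 18 mm → S
Amoxicillin-clavulanate (128 μg/mL) ≥ 1 μg/mL → Resistant
Nafcillin 24 mm: ≥ 22 mm ⇒ susceptible
Clarithromycin 0.5 μg/mL: ≤ 16 μg/mL — Susceptible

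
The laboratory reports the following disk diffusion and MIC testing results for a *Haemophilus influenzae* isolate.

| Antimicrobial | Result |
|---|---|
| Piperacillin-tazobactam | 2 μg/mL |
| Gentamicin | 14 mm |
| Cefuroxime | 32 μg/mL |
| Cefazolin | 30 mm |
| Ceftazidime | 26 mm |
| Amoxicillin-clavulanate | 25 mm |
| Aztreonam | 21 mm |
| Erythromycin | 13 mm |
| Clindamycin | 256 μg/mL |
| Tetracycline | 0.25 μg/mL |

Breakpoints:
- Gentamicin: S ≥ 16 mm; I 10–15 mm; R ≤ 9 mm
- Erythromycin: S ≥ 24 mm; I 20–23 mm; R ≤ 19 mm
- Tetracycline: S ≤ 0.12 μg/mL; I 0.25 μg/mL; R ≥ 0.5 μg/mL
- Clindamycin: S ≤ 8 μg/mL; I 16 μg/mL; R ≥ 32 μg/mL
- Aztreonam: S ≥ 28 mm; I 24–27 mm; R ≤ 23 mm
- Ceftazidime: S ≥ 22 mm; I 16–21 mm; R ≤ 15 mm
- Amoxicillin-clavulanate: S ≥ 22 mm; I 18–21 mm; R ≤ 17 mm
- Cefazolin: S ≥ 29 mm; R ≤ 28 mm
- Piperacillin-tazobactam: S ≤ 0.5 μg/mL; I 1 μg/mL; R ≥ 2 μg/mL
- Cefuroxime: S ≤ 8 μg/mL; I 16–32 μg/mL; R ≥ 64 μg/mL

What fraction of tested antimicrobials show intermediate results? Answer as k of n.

Piperacillin-tazobactam: 2 μg/mL is ≥ 2 μg/mL → R
Gentamicin: 14 mm is in 10–15 mm → I
Cefuroxime (32 μg/mL) in 16–32 μg/mL ⇒ Intermediate
Cefazolin: 30 mm is ≥ 29 mm ⇒ S
Ceftazidime 26 mm: ≥ 22 mm ⇒ Susceptible
Amoxicillin-clavulanate: 25 mm is ≥ 22 mm — Susceptible
Aztreonam: 21 mm is ≤ 23 mm — resistant
Erythromycin (13 mm) ≤ 19 mm → resistant
Clindamycin: 256 μg/mL is ≥ 32 μg/mL → Resistant
Tetracycline (0.25 μg/mL) = 0.25 μg/mL — I
Intermediate: 3/10

3 of 10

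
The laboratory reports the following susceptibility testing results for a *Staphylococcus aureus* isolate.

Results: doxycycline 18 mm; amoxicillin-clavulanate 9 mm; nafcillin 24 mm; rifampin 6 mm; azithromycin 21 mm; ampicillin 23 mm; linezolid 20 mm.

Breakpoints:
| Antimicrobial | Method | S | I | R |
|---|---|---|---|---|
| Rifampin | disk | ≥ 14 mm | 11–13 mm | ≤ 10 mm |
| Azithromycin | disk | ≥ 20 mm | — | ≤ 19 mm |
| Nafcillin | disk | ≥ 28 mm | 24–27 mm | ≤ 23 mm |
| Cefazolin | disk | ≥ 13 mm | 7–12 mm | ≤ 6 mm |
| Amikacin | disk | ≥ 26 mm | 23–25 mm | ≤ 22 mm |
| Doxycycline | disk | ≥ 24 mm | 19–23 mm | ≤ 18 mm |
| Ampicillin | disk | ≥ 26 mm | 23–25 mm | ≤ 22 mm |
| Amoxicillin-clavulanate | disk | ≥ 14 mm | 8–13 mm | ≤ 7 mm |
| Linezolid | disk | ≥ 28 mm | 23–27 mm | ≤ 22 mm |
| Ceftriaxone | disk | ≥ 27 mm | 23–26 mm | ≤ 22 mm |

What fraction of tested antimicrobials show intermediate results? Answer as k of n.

Doxycycline (18 mm) ≤ 18 mm ⇒ R
Amoxicillin-clavulanate 9 mm: in 8–13 mm — I
Nafcillin 24 mm: in 24–27 mm → intermediate
Rifampin (6 mm) ≤ 10 mm → resistant
Azithromycin (21 mm) ≥ 20 mm — susceptible
Ampicillin (23 mm) in 23–25 mm — Intermediate
Linezolid (20 mm) ≤ 22 mm ⇒ Resistant
Intermediate: 3/7

3 of 7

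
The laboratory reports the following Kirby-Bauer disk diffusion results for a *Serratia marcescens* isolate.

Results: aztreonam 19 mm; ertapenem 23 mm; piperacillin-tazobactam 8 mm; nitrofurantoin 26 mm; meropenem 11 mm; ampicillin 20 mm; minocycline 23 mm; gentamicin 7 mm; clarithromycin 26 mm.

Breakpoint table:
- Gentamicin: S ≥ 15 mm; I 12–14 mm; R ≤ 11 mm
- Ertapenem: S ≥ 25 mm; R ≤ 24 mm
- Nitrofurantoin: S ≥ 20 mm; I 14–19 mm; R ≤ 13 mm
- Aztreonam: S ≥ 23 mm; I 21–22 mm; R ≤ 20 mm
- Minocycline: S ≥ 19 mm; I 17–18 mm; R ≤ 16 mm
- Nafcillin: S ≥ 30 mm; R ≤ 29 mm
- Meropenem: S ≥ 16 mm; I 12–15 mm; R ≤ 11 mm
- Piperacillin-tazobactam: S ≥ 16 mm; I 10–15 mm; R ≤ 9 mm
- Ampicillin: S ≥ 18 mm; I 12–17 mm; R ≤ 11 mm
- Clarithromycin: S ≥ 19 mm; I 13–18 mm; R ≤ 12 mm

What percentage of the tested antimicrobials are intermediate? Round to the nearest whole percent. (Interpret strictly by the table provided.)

Aztreonam 19 mm: ≤ 20 mm → Resistant
Ertapenem 23 mm: ≤ 24 mm ⇒ Resistant
Piperacillin-tazobactam 8 mm: ≤ 9 mm — resistant
Nitrofurantoin: 26 mm is ≥ 20 mm ⇒ Susceptible
Meropenem: 11 mm is ≤ 11 mm → Resistant
Ampicillin 20 mm: ≥ 18 mm ⇒ S
Minocycline: 23 mm is ≥ 19 mm — S
Gentamicin: 7 mm is ≤ 11 mm ⇒ resistant
Clarithromycin: 26 mm is ≥ 19 mm → Susceptible
Intermediate: 0/9

0%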